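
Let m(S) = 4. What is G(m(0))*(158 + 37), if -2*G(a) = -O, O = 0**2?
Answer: 0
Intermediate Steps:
O = 0
G(a) = 0 (G(a) = -(-1)*0/2 = -1/2*0 = 0)
G(m(0))*(158 + 37) = 0*(158 + 37) = 0*195 = 0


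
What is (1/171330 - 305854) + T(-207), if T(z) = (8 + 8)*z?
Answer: -52969410779/171330 ≈ -3.0917e+5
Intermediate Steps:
T(z) = 16*z
(1/171330 - 305854) + T(-207) = (1/171330 - 305854) + 16*(-207) = (1/171330 - 305854) - 3312 = -52401965819/171330 - 3312 = -52969410779/171330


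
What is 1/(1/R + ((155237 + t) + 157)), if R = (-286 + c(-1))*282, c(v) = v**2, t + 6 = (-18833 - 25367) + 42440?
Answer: 80370/12347082359 ≈ 6.5092e-6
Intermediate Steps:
t = -1766 (t = -6 + ((-18833 - 25367) + 42440) = -6 + (-44200 + 42440) = -6 - 1760 = -1766)
R = -80370 (R = (-286 + (-1)**2)*282 = (-286 + 1)*282 = -285*282 = -80370)
1/(1/R + ((155237 + t) + 157)) = 1/(1/(-80370) + ((155237 - 1766) + 157)) = 1/(-1/80370 + (153471 + 157)) = 1/(-1/80370 + 153628) = 1/(12347082359/80370) = 80370/12347082359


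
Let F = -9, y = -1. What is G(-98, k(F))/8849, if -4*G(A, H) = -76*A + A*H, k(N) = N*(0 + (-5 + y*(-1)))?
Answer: -980/8849 ≈ -0.11075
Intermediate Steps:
k(N) = -4*N (k(N) = N*(0 + (-5 - 1*(-1))) = N*(0 + (-5 + 1)) = N*(0 - 4) = N*(-4) = -4*N)
G(A, H) = 19*A - A*H/4 (G(A, H) = -(-76*A + A*H)/4 = 19*A - A*H/4)
G(-98, k(F))/8849 = ((1/4)*(-98)*(76 - (-4)*(-9)))/8849 = ((1/4)*(-98)*(76 - 1*36))*(1/8849) = ((1/4)*(-98)*(76 - 36))*(1/8849) = ((1/4)*(-98)*40)*(1/8849) = -980*1/8849 = -980/8849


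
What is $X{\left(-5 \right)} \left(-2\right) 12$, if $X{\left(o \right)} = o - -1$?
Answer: $96$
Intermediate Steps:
$X{\left(o \right)} = 1 + o$ ($X{\left(o \right)} = o + 1 = 1 + o$)
$X{\left(-5 \right)} \left(-2\right) 12 = \left(1 - 5\right) \left(-2\right) 12 = \left(-4\right) \left(-2\right) 12 = 8 \cdot 12 = 96$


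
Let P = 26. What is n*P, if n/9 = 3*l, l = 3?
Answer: 2106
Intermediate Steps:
n = 81 (n = 9*(3*3) = 9*9 = 81)
n*P = 81*26 = 2106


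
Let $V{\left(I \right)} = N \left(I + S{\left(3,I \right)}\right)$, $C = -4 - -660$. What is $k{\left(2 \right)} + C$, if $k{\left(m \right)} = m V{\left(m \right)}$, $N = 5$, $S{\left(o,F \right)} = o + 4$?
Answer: $746$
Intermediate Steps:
$S{\left(o,F \right)} = 4 + o$
$C = 656$ ($C = -4 + 660 = 656$)
$V{\left(I \right)} = 35 + 5 I$ ($V{\left(I \right)} = 5 \left(I + \left(4 + 3\right)\right) = 5 \left(I + 7\right) = 5 \left(7 + I\right) = 35 + 5 I$)
$k{\left(m \right)} = m \left(35 + 5 m\right)$
$k{\left(2 \right)} + C = 5 \cdot 2 \left(7 + 2\right) + 656 = 5 \cdot 2 \cdot 9 + 656 = 90 + 656 = 746$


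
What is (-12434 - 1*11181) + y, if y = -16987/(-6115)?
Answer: -144388738/6115 ≈ -23612.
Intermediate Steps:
y = 16987/6115 (y = -16987*(-1/6115) = 16987/6115 ≈ 2.7779)
(-12434 - 1*11181) + y = (-12434 - 1*11181) + 16987/6115 = (-12434 - 11181) + 16987/6115 = -23615 + 16987/6115 = -144388738/6115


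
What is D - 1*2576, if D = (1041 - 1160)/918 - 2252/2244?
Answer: -26023891/10098 ≈ -2577.1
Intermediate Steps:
D = -11443/10098 (D = -119*1/918 - 2252*1/2244 = -7/54 - 563/561 = -11443/10098 ≈ -1.1332)
D - 1*2576 = -11443/10098 - 1*2576 = -11443/10098 - 2576 = -26023891/10098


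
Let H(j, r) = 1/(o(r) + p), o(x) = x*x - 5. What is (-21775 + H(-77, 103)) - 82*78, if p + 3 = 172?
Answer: -303486182/10773 ≈ -28171.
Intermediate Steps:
p = 169 (p = -3 + 172 = 169)
o(x) = -5 + x**2 (o(x) = x**2 - 5 = -5 + x**2)
H(j, r) = 1/(164 + r**2) (H(j, r) = 1/((-5 + r**2) + 169) = 1/(164 + r**2))
(-21775 + H(-77, 103)) - 82*78 = (-21775 + 1/(164 + 103**2)) - 82*78 = (-21775 + 1/(164 + 10609)) - 6396 = (-21775 + 1/10773) - 6396 = -234582074/10773 - 6396 = -303486182/10773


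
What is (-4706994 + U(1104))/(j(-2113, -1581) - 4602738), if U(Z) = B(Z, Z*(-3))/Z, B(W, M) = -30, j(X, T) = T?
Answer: 866086901/847194696 ≈ 1.0223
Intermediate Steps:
U(Z) = -30/Z
(-4706994 + U(1104))/(j(-2113, -1581) - 4602738) = (-4706994 - 30/1104)/(-1581 - 4602738) = (-4706994 - 30*1/1104)/(-4604319) = (-4706994 - 5/184)*(-1/4604319) = -866086901/184*(-1/4604319) = 866086901/847194696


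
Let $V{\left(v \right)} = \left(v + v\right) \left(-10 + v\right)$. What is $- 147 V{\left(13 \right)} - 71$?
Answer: $-11537$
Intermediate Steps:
$V{\left(v \right)} = 2 v \left(-10 + v\right)$
$- 147 V{\left(13 \right)} - 71 = - 147 \cdot 2 \cdot 13 \left(-10 + 13\right) - 71 = - 147 \cdot 2 \cdot 13 \cdot 3 - 71 = \left(-147\right) 78 - 71 = -11466 - 71 = -11537$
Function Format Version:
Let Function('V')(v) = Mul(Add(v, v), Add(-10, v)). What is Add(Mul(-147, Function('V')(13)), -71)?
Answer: -11537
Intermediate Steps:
Function('V')(v) = Mul(2, v, Add(-10, v)) (Function('V')(v) = Mul(Mul(2, v), Add(-10, v)) = Mul(2, v, Add(-10, v)))
Add(Mul(-147, Function('V')(13)), -71) = Add(Mul(-147, Mul(2, 13, Add(-10, 13))), -71) = Add(Mul(-147, Mul(2, 13, 3)), -71) = Add(Mul(-147, 78), -71) = Add(-11466, -71) = -11537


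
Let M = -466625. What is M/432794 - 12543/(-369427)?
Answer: -166955338733/159885789038 ≈ -1.0442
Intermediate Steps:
M/432794 - 12543/(-369427) = -466625/432794 - 12543/(-369427) = -466625*1/432794 - 12543*(-1/369427) = -466625/432794 + 12543/369427 = -166955338733/159885789038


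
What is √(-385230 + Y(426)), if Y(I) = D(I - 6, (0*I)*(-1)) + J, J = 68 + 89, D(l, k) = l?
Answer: I*√384653 ≈ 620.2*I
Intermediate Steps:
J = 157
Y(I) = 151 + I (Y(I) = (I - 6) + 157 = (-6 + I) + 157 = 151 + I)
√(-385230 + Y(426)) = √(-385230 + (151 + 426)) = √(-385230 + 577) = √(-384653) = I*√384653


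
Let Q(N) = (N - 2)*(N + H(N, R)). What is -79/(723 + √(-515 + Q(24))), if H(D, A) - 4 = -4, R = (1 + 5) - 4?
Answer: -57117/522716 + 79*√13/522716 ≈ -0.10872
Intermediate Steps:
R = 2 (R = 6 - 4 = 2)
H(D, A) = 0 (H(D, A) = 4 - 4 = 0)
Q(N) = N*(-2 + N) (Q(N) = (N - 2)*(N + 0) = (-2 + N)*N = N*(-2 + N))
-79/(723 + √(-515 + Q(24))) = -79/(723 + √(-515 + 24*(-2 + 24))) = -79/(723 + √(-515 + 24*22)) = -79/(723 + √(-515 + 528)) = -79/(723 + √13)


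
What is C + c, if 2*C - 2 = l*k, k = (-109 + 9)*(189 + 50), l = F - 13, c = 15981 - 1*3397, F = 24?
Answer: -118865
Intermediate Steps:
c = 12584 (c = 15981 - 3397 = 12584)
l = 11 (l = 24 - 13 = 11)
k = -23900 (k = -100*239 = -23900)
C = -131449 (C = 1 + (11*(-23900))/2 = 1 + (½)*(-262900) = 1 - 131450 = -131449)
C + c = -131449 + 12584 = -118865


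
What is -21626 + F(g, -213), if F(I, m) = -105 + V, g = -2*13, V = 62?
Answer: -21669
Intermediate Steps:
g = -26
F(I, m) = -43 (F(I, m) = -105 + 62 = -43)
-21626 + F(g, -213) = -21626 - 43 = -21669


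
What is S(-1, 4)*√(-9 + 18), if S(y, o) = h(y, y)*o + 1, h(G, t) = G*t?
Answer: 15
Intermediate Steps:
S(y, o) = 1 + o*y² (S(y, o) = (y*y)*o + 1 = y²*o + 1 = o*y² + 1 = 1 + o*y²)
S(-1, 4)*√(-9 + 18) = (1 + 4*(-1)²)*√(-9 + 18) = (1 + 4*1)*√9 = (1 + 4)*3 = 5*3 = 15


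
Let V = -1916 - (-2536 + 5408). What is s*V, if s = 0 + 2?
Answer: -9576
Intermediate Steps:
V = -4788 (V = -1916 - 1*2872 = -1916 - 2872 = -4788)
s = 2
s*V = 2*(-4788) = -9576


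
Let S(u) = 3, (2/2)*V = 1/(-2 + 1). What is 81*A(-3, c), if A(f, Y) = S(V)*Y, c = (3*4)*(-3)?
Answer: -8748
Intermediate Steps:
V = -1 (V = 1/(-2 + 1) = 1/(-1) = -1)
c = -36 (c = 12*(-3) = -36)
A(f, Y) = 3*Y
81*A(-3, c) = 81*(3*(-36)) = 81*(-108) = -8748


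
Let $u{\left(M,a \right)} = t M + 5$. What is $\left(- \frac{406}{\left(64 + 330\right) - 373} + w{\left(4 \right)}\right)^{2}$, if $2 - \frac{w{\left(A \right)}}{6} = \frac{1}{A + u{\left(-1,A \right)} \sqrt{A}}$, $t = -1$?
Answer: $\frac{34225}{576} \approx 59.418$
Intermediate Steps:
$u{\left(M,a \right)} = 5 - M$ ($u{\left(M,a \right)} = - M + 5 = 5 - M$)
$w{\left(A \right)} = 12 - \frac{6}{A + 6 \sqrt{A}}$ ($w{\left(A \right)} = 12 - \frac{6}{A + \left(5 - -1\right) \sqrt{A}} = 12 - \frac{6}{A + \left(5 + 1\right) \sqrt{A}} = 12 - \frac{6}{A + 6 \sqrt{A}}$)
$\left(- \frac{406}{\left(64 + 330\right) - 373} + w{\left(4 \right)}\right)^{2} = \left(- \frac{406}{\left(64 + 330\right) - 373} + \frac{6 \left(-1 + 2 \cdot 4 + 12 \sqrt{4}\right)}{4 + 6 \sqrt{4}}\right)^{2} = \left(- \frac{406}{394 - 373} + \frac{6 \left(-1 + 8 + 12 \cdot 2\right)}{4 + 6 \cdot 2}\right)^{2} = \left(- \frac{406}{21} + \frac{6 \left(-1 + 8 + 24\right)}{4 + 12}\right)^{2} = \left(\left(-406\right) \frac{1}{21} + 6 \cdot \frac{1}{16} \cdot 31\right)^{2} = \left(- \frac{58}{3} + 6 \cdot \frac{1}{16} \cdot 31\right)^{2} = \left(- \frac{58}{3} + \frac{93}{8}\right)^{2} = \left(- \frac{185}{24}\right)^{2} = \frac{34225}{576}$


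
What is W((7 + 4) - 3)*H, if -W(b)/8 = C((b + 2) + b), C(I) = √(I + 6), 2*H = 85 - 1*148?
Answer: 504*√6 ≈ 1234.5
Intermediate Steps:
H = -63/2 (H = (85 - 1*148)/2 = (85 - 148)/2 = (½)*(-63) = -63/2 ≈ -31.500)
C(I) = √(6 + I)
W(b) = -8*√(8 + 2*b) (W(b) = -8*√(6 + ((b + 2) + b)) = -8*√(6 + ((2 + b) + b)) = -8*√(6 + (2 + 2*b)) = -8*√(8 + 2*b))
W((7 + 4) - 3)*H = -8*√(8 + 2*((7 + 4) - 3))*(-63/2) = -8*√(8 + 2*(11 - 3))*(-63/2) = -8*√(8 + 2*8)*(-63/2) = -8*√(8 + 16)*(-63/2) = -16*√6*(-63/2) = 504*√6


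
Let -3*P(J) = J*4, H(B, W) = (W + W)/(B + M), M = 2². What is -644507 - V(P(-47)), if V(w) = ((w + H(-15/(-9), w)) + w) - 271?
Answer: -32863556/51 ≈ -6.4438e+5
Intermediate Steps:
M = 4
H(B, W) = 2*W/(4 + B) (H(B, W) = (W + W)/(B + 4) = (2*W)/(4 + B) = 2*W/(4 + B))
P(J) = -4*J/3 (P(J) = -J*4/3 = -4*J/3)
V(w) = -271 + 40*w/17 (V(w) = ((w + 2*w/(4 - 15/(-9))) + w) - 271 = ((w + 2*w/(4 - 15*(-⅑))) + w) - 271 = ((w + 2*w/(4 + 5/3)) + w) - 271 = ((w + 2*w/(17/3)) + w) - 271 = ((w + 2*w*(3/17)) + w) - 271 = ((w + 6*w/17) + w) - 271 = (23*w/17 + w) - 271 = 40*w/17 - 271 = -271 + 40*w/17)
-644507 - V(P(-47)) = -644507 - (-271 + 40*(-4/3*(-47))/17) = -644507 - (-271 + (40/17)*(188/3)) = -644507 - (-271 + 7520/51) = -644507 - 1*(-6301/51) = -644507 + 6301/51 = -32863556/51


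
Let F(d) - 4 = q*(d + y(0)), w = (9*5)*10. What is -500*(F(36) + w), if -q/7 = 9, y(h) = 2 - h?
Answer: 970000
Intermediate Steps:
q = -63 (q = -7*9 = -63)
w = 450 (w = 45*10 = 450)
F(d) = -122 - 63*d (F(d) = 4 - 63*(d + (2 - 1*0)) = 4 - 63*(d + (2 + 0)) = 4 - 63*(d + 2) = 4 - 63*(2 + d) = 4 + (-126 - 63*d) = -122 - 63*d)
-500*(F(36) + w) = -500*((-122 - 63*36) + 450) = -500*((-122 - 2268) + 450) = -500*(-2390 + 450) = -500*(-1940) = 970000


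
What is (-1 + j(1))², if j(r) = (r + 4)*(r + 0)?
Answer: 16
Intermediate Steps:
j(r) = r*(4 + r) (j(r) = (4 + r)*r = r*(4 + r))
(-1 + j(1))² = (-1 + 1*(4 + 1))² = (-1 + 1*5)² = (-1 + 5)² = 4² = 16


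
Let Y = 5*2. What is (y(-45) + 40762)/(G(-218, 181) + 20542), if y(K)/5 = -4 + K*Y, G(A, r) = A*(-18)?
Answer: 19246/12233 ≈ 1.5733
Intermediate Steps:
G(A, r) = -18*A
Y = 10
y(K) = -20 + 50*K (y(K) = 5*(-4 + K*10) = 5*(-4 + 10*K) = -20 + 50*K)
(y(-45) + 40762)/(G(-218, 181) + 20542) = ((-20 + 50*(-45)) + 40762)/(-18*(-218) + 20542) = ((-20 - 2250) + 40762)/(3924 + 20542) = (-2270 + 40762)/24466 = 38492*(1/24466) = 19246/12233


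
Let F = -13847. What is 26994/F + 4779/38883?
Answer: -327810963/179470967 ≈ -1.8265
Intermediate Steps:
26994/F + 4779/38883 = 26994/(-13847) + 4779/38883 = 26994*(-1/13847) + 4779*(1/38883) = -26994/13847 + 1593/12961 = -327810963/179470967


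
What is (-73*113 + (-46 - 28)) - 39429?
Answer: -47752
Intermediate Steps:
(-73*113 + (-46 - 28)) - 39429 = (-8249 - 74) - 39429 = -8323 - 39429 = -47752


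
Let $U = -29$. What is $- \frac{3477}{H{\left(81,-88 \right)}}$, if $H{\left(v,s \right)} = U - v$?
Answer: $\frac{3477}{110} \approx 31.609$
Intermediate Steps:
$H{\left(v,s \right)} = -29 - v$
$- \frac{3477}{H{\left(81,-88 \right)}} = - \frac{3477}{-29 - 81} = - \frac{3477}{-110} = \left(-3477\right) \left(- \frac{1}{110}\right) = \frac{3477}{110}$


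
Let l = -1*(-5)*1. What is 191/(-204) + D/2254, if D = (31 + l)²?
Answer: -83065/229908 ≈ -0.36130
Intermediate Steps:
l = 5 (l = 5*1 = 5)
D = 1296 (D = (31 + 5)² = 36² = 1296)
191/(-204) + D/2254 = 191/(-204) + 1296/2254 = 191*(-1/204) + 1296*(1/2254) = -191/204 + 648/1127 = -83065/229908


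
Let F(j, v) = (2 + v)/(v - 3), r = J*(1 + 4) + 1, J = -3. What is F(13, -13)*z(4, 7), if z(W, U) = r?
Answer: -77/8 ≈ -9.6250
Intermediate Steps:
r = -14 (r = -3*(1 + 4) + 1 = -3*5 + 1 = -15 + 1 = -14)
F(j, v) = (2 + v)/(-3 + v)
z(W, U) = -14
F(13, -13)*z(4, 7) = ((2 - 13)/(-3 - 13))*(-14) = (-11/(-16))*(-14) = -1/16*(-11)*(-14) = (11/16)*(-14) = -77/8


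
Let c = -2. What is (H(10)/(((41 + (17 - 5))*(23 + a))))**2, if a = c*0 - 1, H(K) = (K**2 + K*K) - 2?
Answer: 81/2809 ≈ 0.028836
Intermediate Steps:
H(K) = -2 + 2*K**2 (H(K) = (K**2 + K**2) - 2 = 2*K**2 - 2 = -2 + 2*K**2)
a = -1 (a = -2*0 - 1 = 0 - 1 = -1)
(H(10)/(((41 + (17 - 5))*(23 + a))))**2 = ((-2 + 2*10**2)/(((41 + (17 - 5))*(23 - 1))))**2 = ((-2 + 2*100)/(((41 + 12)*22)))**2 = ((-2 + 200)/((53*22)))**2 = (198/1166)**2 = (198*(1/1166))**2 = (9/53)**2 = 81/2809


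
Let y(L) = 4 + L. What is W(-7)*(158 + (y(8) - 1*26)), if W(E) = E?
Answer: -1008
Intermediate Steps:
W(-7)*(158 + (y(8) - 1*26)) = -7*(158 + ((4 + 8) - 1*26)) = -7*(158 + (12 - 26)) = -7*(158 - 14) = -7*144 = -1008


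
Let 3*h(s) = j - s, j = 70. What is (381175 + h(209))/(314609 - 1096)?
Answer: 1143386/940539 ≈ 1.2157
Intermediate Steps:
h(s) = 70/3 - s/3 (h(s) = (70 - s)/3 = 70/3 - s/3)
(381175 + h(209))/(314609 - 1096) = (381175 + (70/3 - ⅓*209))/(314609 - 1096) = (381175 + (70/3 - 209/3))/313513 = (381175 - 139/3)*(1/313513) = (1143386/3)*(1/313513) = 1143386/940539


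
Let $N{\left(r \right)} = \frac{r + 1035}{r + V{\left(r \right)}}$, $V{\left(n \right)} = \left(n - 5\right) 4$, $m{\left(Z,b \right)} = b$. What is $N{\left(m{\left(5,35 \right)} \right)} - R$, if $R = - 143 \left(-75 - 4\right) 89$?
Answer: $- \frac{31168209}{31} \approx -1.0054 \cdot 10^{6}$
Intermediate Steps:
$V{\left(n \right)} = -20 + 4 n$ ($V{\left(n \right)} = \left(-5 + n\right) 4 = -20 + 4 n$)
$N{\left(r \right)} = \frac{1035 + r}{-20 + 5 r}$ ($N{\left(r \right)} = \frac{r + 1035}{r + \left(-20 + 4 r\right)} = \frac{1035 + r}{-20 + 5 r}$)
$R = 1005433$ ($R = - 143 \left(-79\right) 89 = - \left(-11297\right) 89 = \left(-1\right) \left(-1005433\right) = 1005433$)
$N{\left(m{\left(5,35 \right)} \right)} - R = \frac{1035 + 35}{5 \left(-4 + 35\right)} - 1005433 = \frac{1}{5} \cdot \frac{1}{31} \cdot 1070 - 1005433 = \frac{214}{31} - 1005433 = - \frac{31168209}{31}$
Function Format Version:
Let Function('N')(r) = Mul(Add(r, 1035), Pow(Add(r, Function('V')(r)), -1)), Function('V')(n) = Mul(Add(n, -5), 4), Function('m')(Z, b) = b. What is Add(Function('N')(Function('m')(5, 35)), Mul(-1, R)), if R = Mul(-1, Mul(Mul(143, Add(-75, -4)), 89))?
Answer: Rational(-31168209, 31) ≈ -1.0054e+6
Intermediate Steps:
Function('V')(n) = Add(-20, Mul(4, n)) (Function('V')(n) = Mul(Add(-5, n), 4) = Add(-20, Mul(4, n)))
Function('N')(r) = Mul(Pow(Add(-20, Mul(5, r)), -1), Add(1035, r)) (Function('N')(r) = Mul(Add(r, 1035), Pow(Add(r, Add(-20, Mul(4, r))), -1)) = Mul(Add(1035, r), Pow(Add(-20, Mul(5, r)), -1)) = Mul(Pow(Add(-20, Mul(5, r)), -1), Add(1035, r)))
R = 1005433 (R = Mul(-1, Mul(Mul(143, -79), 89)) = Mul(-1, Mul(-11297, 89)) = Mul(-1, -1005433) = 1005433)
Add(Function('N')(Function('m')(5, 35)), Mul(-1, R)) = Add(Mul(Rational(1, 5), Pow(Add(-4, 35), -1), Add(1035, 35)), Mul(-1, 1005433)) = Add(Mul(Rational(1, 5), Pow(31, -1), 1070), -1005433) = Add(Mul(Rational(1, 5), Rational(1, 31), 1070), -1005433) = Add(Rational(214, 31), -1005433) = Rational(-31168209, 31)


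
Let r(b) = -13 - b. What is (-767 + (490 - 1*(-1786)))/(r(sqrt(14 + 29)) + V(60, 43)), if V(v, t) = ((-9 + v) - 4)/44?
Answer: -34857900/192377 + 2921424*sqrt(43)/192377 ≈ -81.615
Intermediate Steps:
V(v, t) = -13/44 + v/44 (V(v, t) = (-13 + v)*(1/44) = -13/44 + v/44)
(-767 + (490 - 1*(-1786)))/(r(sqrt(14 + 29)) + V(60, 43)) = (-767 + (490 - 1*(-1786)))/((-13 - sqrt(14 + 29)) + (-13/44 + (1/44)*60)) = (-767 + (490 + 1786))/((-13 - sqrt(43)) + (-13/44 + 15/11)) = (-767 + 2276)/((-13 - sqrt(43)) + 47/44) = 1509/(-525/44 - sqrt(43))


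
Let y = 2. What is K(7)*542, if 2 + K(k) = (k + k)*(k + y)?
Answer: 67208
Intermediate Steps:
K(k) = -2 + 2*k*(2 + k) (K(k) = -2 + (k + k)*(k + 2) = -2 + (2*k)*(2 + k) = -2 + 2*k*(2 + k))
K(7)*542 = (-2 + 2*7² + 4*7)*542 = (-2 + 2*49 + 28)*542 = (-2 + 98 + 28)*542 = 124*542 = 67208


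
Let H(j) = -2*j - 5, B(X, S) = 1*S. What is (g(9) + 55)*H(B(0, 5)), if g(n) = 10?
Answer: -975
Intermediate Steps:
B(X, S) = S
H(j) = -5 - 2*j
(g(9) + 55)*H(B(0, 5)) = (10 + 55)*(-5 - 2*5) = 65*(-5 - 10) = 65*(-15) = -975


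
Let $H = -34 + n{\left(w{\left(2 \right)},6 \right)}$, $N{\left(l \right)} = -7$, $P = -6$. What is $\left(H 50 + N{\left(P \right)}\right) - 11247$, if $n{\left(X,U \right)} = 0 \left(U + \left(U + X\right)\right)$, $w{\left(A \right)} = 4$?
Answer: $-12954$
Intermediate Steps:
$n{\left(X,U \right)} = 0$ ($n{\left(X,U \right)} = 0 \left(X + 2 U\right) = 0$)
$H = -34$ ($H = -34 + 0 = -34$)
$\left(H 50 + N{\left(P \right)}\right) - 11247 = \left(\left(-34\right) 50 - 7\right) - 11247 = \left(-1700 - 7\right) - 11247 = -1707 - 11247 = -12954$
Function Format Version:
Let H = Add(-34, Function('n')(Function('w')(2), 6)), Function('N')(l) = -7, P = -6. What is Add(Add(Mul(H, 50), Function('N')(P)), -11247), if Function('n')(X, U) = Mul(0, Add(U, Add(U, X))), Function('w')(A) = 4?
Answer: -12954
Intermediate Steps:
Function('n')(X, U) = 0 (Function('n')(X, U) = Mul(0, Add(X, Mul(2, U))) = 0)
H = -34 (H = Add(-34, 0) = -34)
Add(Add(Mul(H, 50), Function('N')(P)), -11247) = Add(Add(Mul(-34, 50), -7), -11247) = Add(Add(-1700, -7), -11247) = Add(-1707, -11247) = -12954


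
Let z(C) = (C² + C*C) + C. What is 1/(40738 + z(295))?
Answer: 1/215083 ≈ 4.6494e-6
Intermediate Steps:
z(C) = C + 2*C² (z(C) = (C² + C²) + C = 2*C² + C = C + 2*C²)
1/(40738 + z(295)) = 1/(40738 + 295*(1 + 2*295)) = 1/(40738 + 295*(1 + 590)) = 1/(40738 + 295*591) = 1/(40738 + 174345) = 1/215083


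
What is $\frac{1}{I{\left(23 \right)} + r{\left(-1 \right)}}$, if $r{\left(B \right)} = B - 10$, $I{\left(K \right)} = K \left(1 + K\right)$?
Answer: $\frac{1}{541} \approx 0.0018484$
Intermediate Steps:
$r{\left(B \right)} = -10 + B$ ($r{\left(B \right)} = B - 10 = -10 + B$)
$\frac{1}{I{\left(23 \right)} + r{\left(-1 \right)}} = \frac{1}{23 \left(1 + 23\right) - 11} = \frac{1}{23 \cdot 24 - 11} = \frac{1}{552 - 11} = \frac{1}{541}$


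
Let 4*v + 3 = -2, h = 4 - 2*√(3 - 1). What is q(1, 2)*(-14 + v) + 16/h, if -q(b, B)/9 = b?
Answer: 581/4 + 4*√2 ≈ 150.91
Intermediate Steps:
h = 4 - 2*√2 ≈ 1.1716
v = -5/4 (v = -¾ + (¼)*(-2) = -¾ - ½ = -5/4 ≈ -1.2500)
q(b, B) = -9*b
q(1, 2)*(-14 + v) + 16/h = (-9*1)*(-14 - 5/4) + 16/(4 - 2*√2) = -9*(-61/4) + 16/(4 - 2*√2) = 549/4 + 16/(4 - 2*√2)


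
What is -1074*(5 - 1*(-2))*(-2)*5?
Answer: 75180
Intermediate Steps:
-1074*(5 - 1*(-2))*(-2)*5 = -1074*(5 + 2)*(-2)*5 = -1074*7*(-2)*5 = -(-15036)*5 = -1074*(-70) = 75180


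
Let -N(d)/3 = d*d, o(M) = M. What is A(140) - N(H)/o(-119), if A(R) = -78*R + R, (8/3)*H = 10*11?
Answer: -20606795/1904 ≈ -10823.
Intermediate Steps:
H = 165/4 (H = 3*(10*11)/8 = (3/8)*110 = 165/4 ≈ 41.250)
N(d) = -3*d**2 (N(d) = -3*d*d = -3*d**2)
A(R) = -77*R
A(140) - N(H)/o(-119) = -77*140 - (-3*(165/4)**2)/(-119) = -10780 - (-3*27225/16)*(-1)/119 = -10780 - (-81675)*(-1)/(16*119) = -10780 - 1*81675/1904 = -10780 - 81675/1904 = -20606795/1904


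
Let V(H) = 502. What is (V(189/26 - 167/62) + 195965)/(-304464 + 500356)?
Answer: 196467/195892 ≈ 1.0029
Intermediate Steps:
(V(189/26 - 167/62) + 195965)/(-304464 + 500356) = (502 + 195965)/(-304464 + 500356) = 196467/195892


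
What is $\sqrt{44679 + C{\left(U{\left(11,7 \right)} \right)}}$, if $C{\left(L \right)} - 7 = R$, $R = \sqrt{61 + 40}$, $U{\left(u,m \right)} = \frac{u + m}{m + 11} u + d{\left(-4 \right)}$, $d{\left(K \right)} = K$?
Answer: $\sqrt{44686 + \sqrt{101}} \approx 211.41$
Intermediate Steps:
$U{\left(u,m \right)} = -4 + \frac{u \left(m + u\right)}{11 + m}$ ($U{\left(u,m \right)} = \frac{u + m}{m + 11} u - 4 = \frac{m + u}{11 + m} u - 4 = \frac{u \left(m + u\right)}{11 + m} - 4 = -4 + \frac{u \left(m + u\right)}{11 + m}$)
$R = \sqrt{101} \approx 10.05$
$C{\left(L \right)} = 7 + \sqrt{101}$
$\sqrt{44679 + C{\left(U{\left(11,7 \right)} \right)}} = \sqrt{44679 + \left(7 + \sqrt{101}\right)} = \sqrt{44686 + \sqrt{101}}$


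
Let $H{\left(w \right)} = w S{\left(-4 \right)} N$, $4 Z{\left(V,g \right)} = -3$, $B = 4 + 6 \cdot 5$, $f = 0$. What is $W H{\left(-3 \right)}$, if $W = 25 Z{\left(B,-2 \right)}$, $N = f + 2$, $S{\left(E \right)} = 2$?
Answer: $225$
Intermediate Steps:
$B = 34$ ($B = 4 + 30 = 34$)
$Z{\left(V,g \right)} = - \frac{3}{4}$ ($Z{\left(V,g \right)} = \frac{1}{4} \left(-3\right) = - \frac{3}{4}$)
$N = 2$ ($N = 0 + 2 = 2$)
$W = - \frac{75}{4}$ ($W = 25 \left(- \frac{3}{4}\right) = - \frac{75}{4} \approx -18.75$)
$H{\left(w \right)} = 4 w$ ($H{\left(w \right)} = w 2 \cdot 2 = 2 w 2 = 4 w$)
$W H{\left(-3 \right)} = - \frac{75 \cdot 4 \left(-3\right)}{4} = \left(- \frac{75}{4}\right) \left(-12\right) = 225$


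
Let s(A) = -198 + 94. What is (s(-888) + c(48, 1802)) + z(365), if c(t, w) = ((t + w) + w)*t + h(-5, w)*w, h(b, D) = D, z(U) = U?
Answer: 3422761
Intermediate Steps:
c(t, w) = w² + t*(t + 2*w) (c(t, w) = ((t + w) + w)*t + w*w = (t + 2*w)*t + w² = t*(t + 2*w) + w² = w² + t*(t + 2*w))
s(A) = -104
(s(-888) + c(48, 1802)) + z(365) = (-104 + (48² + 1802² + 2*48*1802)) + 365 = (-104 + (2304 + 3247204 + 172992)) + 365 = (-104 + 3422500) + 365 = 3422396 + 365 = 3422761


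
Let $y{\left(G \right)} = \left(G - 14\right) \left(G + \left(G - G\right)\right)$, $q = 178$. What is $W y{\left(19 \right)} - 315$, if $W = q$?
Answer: $16595$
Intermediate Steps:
$W = 178$
$y{\left(G \right)} = G \left(-14 + G\right)$ ($y{\left(G \right)} = \left(-14 + G\right) \left(G + 0\right) = \left(-14 + G\right) G = G \left(-14 + G\right)$)
$W y{\left(19 \right)} - 315 = 178 \cdot 19 \left(-14 + 19\right) - 315 = 178 \cdot 19 \cdot 5 - 315 = 178 \cdot 95 - 315 = 16910 - 315 = 16595$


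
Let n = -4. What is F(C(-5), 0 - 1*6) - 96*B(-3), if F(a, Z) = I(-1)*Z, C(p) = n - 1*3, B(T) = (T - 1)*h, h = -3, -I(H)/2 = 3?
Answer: -1116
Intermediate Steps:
I(H) = -6 (I(H) = -2*3 = -6)
B(T) = 3 - 3*T (B(T) = (T - 1)*(-3) = (-1 + T)*(-3) = 3 - 3*T)
C(p) = -7 (C(p) = -4 - 1*3 = -4 - 3 = -7)
F(a, Z) = -6*Z
F(C(-5), 0 - 1*6) - 96*B(-3) = -6*(0 - 1*6) - 96*(3 - 3*(-3)) = -6*(0 - 6) - 96*(3 + 9) = -6*(-6) - 96*12 = 36 - 1152 = -1116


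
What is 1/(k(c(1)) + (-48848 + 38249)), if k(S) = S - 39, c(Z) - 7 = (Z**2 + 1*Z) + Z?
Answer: -1/10628 ≈ -9.4091e-5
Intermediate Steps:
c(Z) = 7 + Z**2 + 2*Z (c(Z) = 7 + ((Z**2 + 1*Z) + Z) = 7 + ((Z**2 + Z) + Z) = 7 + ((Z + Z**2) + Z) = 7 + (Z**2 + 2*Z) = 7 + Z**2 + 2*Z)
k(S) = -39 + S
1/(k(c(1)) + (-48848 + 38249)) = 1/((-39 + (7 + 1**2 + 2*1)) + (-48848 + 38249)) = 1/((-39 + (7 + 1 + 2)) - 10599) = 1/((-39 + 10) - 10599) = 1/(-29 - 10599) = 1/(-10628) = -1/10628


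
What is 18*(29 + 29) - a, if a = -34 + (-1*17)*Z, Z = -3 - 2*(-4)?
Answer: 1163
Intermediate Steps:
Z = 5 (Z = -3 + 8 = 5)
a = -119 (a = -34 - 1*17*5 = -34 - 17*5 = -34 - 85 = -119)
18*(29 + 29) - a = 18*(29 + 29) - 1*(-119) = 18*58 + 119 = 1044 + 119 = 1163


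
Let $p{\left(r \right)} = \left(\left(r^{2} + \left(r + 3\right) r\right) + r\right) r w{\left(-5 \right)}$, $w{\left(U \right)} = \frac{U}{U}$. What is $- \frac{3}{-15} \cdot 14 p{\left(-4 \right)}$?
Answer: $- \frac{896}{5} \approx -179.2$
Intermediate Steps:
$w{\left(U \right)} = 1$
$p{\left(r \right)} = r \left(r + r^{2} + r \left(3 + r\right)\right)$ ($p{\left(r \right)} = \left(\left(r^{2} + \left(r + 3\right) r\right) + r\right) r 1 = \left(\left(r^{2} + \left(3 + r\right) r\right) + r\right) r 1 = \left(\left(r^{2} + r \left(3 + r\right)\right) + r\right) r 1 = \left(r + r^{2} + r \left(3 + r\right)\right) r 1 = r \left(r + r^{2} + r \left(3 + r\right)\right) 1 = r \left(r + r^{2} + r \left(3 + r\right)\right)$)
$- \frac{3}{-15} \cdot 14 p{\left(-4 \right)} = - \frac{3}{-15} \cdot 14 \cdot 2 \left(-4\right)^{2} \left(2 - 4\right) = \left(-3\right) \left(- \frac{1}{15}\right) 14 \cdot 2 \cdot 16 \left(-2\right) = \frac{1}{5} \cdot 14 \left(-64\right) = \frac{14}{5} \left(-64\right) = - \frac{896}{5}$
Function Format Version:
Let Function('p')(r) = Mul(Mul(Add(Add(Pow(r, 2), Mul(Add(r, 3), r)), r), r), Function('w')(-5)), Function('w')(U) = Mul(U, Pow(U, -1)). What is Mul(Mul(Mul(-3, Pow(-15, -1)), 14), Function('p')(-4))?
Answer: Rational(-896, 5) ≈ -179.20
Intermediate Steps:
Function('w')(U) = 1
Function('p')(r) = Mul(r, Add(r, Pow(r, 2), Mul(r, Add(3, r)))) (Function('p')(r) = Mul(Mul(Add(Add(Pow(r, 2), Mul(Add(r, 3), r)), r), r), 1) = Mul(Mul(Add(Add(Pow(r, 2), Mul(Add(3, r), r)), r), r), 1) = Mul(Mul(Add(Add(Pow(r, 2), Mul(r, Add(3, r))), r), r), 1) = Mul(Mul(Add(r, Pow(r, 2), Mul(r, Add(3, r))), r), 1) = Mul(Mul(r, Add(r, Pow(r, 2), Mul(r, Add(3, r)))), 1) = Mul(r, Add(r, Pow(r, 2), Mul(r, Add(3, r)))))
Mul(Mul(Mul(-3, Pow(-15, -1)), 14), Function('p')(-4)) = Mul(Mul(Mul(-3, Pow(-15, -1)), 14), Mul(2, Pow(-4, 2), Add(2, -4))) = Mul(Mul(Mul(-3, Rational(-1, 15)), 14), Mul(2, 16, -2)) = Mul(Mul(Rational(1, 5), 14), -64) = Mul(Rational(14, 5), -64) = Rational(-896, 5)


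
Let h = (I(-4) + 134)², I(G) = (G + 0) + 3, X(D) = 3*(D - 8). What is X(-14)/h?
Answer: -66/17689 ≈ -0.0037311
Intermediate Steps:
X(D) = -24 + 3*D (X(D) = 3*(-8 + D) = -24 + 3*D)
I(G) = 3 + G (I(G) = G + 3 = 3 + G)
h = 17689 (h = ((3 - 4) + 134)² = (-1 + 134)² = 133² = 17689)
X(-14)/h = (-24 + 3*(-14))/17689 = (-24 - 42)*(1/17689) = -66*1/17689 = -66/17689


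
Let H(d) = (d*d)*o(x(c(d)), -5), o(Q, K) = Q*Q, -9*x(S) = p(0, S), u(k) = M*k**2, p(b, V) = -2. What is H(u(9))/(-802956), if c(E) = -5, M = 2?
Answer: -108/66913 ≈ -0.0016140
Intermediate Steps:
u(k) = 2*k**2
x(S) = 2/9 (x(S) = -1/9*(-2) = 2/9)
o(Q, K) = Q**2
H(d) = 4*d**2/81 (H(d) = (d*d)*(2/9)**2 = d**2*(4/81) = 4*d**2/81)
H(u(9))/(-802956) = (4*(2*9**2)**2/81)/(-802956) = (4*(2*81)**2/81)*(-1/802956) = ((4/81)*162**2)*(-1/802956) = ((4/81)*26244)*(-1/802956) = 1296*(-1/802956) = -108/66913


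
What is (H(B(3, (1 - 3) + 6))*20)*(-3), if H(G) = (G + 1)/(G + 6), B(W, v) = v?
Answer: -30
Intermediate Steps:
H(G) = (1 + G)/(6 + G)
(H(B(3, (1 - 3) + 6))*20)*(-3) = (((1 + ((1 - 3) + 6))/(6 + ((1 - 3) + 6)))*20)*(-3) = (((1 + (-2 + 6))/(6 + (-2 + 6)))*20)*(-3) = (((1 + 4)/(6 + 4))*20)*(-3) = ((5/10)*20)*(-3) = (((1/10)*5)*20)*(-3) = ((1/2)*20)*(-3) = 10*(-3) = -30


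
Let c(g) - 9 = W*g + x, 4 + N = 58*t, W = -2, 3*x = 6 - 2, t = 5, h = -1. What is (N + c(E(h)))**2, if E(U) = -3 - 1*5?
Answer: 877969/9 ≈ 97552.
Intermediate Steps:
x = 4/3 (x = (6 - 2)/3 = (1/3)*4 = 4/3 ≈ 1.3333)
E(U) = -8 (E(U) = -3 - 5 = -8)
N = 286 (N = -4 + 58*5 = -4 + 290 = 286)
c(g) = 31/3 - 2*g (c(g) = 9 + (-2*g + 4/3) = 9 + (4/3 - 2*g) = 31/3 - 2*g)
(N + c(E(h)))**2 = (286 + (31/3 - 2*(-8)))**2 = (286 + (31/3 + 16))**2 = (286 + 79/3)**2 = (937/3)**2 = 877969/9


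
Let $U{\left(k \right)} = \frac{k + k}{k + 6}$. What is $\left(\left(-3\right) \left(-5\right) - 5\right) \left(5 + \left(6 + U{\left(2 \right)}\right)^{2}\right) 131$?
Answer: $\frac{123795}{2} \approx 61898.0$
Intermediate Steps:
$U{\left(k \right)} = \frac{2 k}{6 + k}$
$\left(\left(-3\right) \left(-5\right) - 5\right) \left(5 + \left(6 + U{\left(2 \right)}\right)^{2}\right) 131 = \left(\left(-3\right) \left(-5\right) - 5\right) \left(5 + \left(6 + 2 \cdot 2 \frac{1}{6 + 2}\right)^{2}\right) 131 = \left(15 - 5\right) \left(5 + \left(6 + 2 \cdot 2 \cdot \frac{1}{8}\right)^{2}\right) 131 = 10 \left(5 + \left(6 + 2 \cdot 2 \cdot \frac{1}{8}\right)^{2}\right) 131 = 10 \left(5 + \left(6 + \frac{1}{2}\right)^{2}\right) 131 = 10 \left(5 + \left(\frac{13}{2}\right)^{2}\right) 131 = 10 \left(5 + \frac{169}{4}\right) 131 = 10 \cdot \frac{189}{4} \cdot 131 = \frac{945}{2} \cdot 131 = \frac{123795}{2}$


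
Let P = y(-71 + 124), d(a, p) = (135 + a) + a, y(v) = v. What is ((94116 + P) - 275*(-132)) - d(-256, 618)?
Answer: 130846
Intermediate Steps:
d(a, p) = 135 + 2*a
P = 53 (P = -71 + 124 = 53)
((94116 + P) - 275*(-132)) - d(-256, 618) = ((94116 + 53) - 275*(-132)) - (135 + 2*(-256)) = (94169 + 36300) - (135 - 512) = 130469 - 1*(-377) = 130469 + 377 = 130846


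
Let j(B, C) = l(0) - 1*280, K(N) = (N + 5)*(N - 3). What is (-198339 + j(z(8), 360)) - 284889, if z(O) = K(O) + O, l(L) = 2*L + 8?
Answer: -483500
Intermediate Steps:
K(N) = (-3 + N)*(5 + N) (K(N) = (5 + N)*(-3 + N) = (-3 + N)*(5 + N))
l(L) = 8 + 2*L
z(O) = -15 + O**2 + 3*O (z(O) = (-15 + O**2 + 2*O) + O = -15 + O**2 + 3*O)
j(B, C) = -272 (j(B, C) = (8 + 2*0) - 1*280 = (8 + 0) - 280 = 8 - 280 = -272)
(-198339 + j(z(8), 360)) - 284889 = (-198339 - 272) - 284889 = -198611 - 284889 = -483500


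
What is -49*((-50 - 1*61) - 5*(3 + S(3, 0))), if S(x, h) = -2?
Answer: 5684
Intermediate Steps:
-49*((-50 - 1*61) - 5*(3 + S(3, 0))) = -49*((-50 - 1*61) - 5*(3 - 2)) = -49*((-50 - 61) - 5*1) = -49*(-111 - 5) = -49*(-116) = 5684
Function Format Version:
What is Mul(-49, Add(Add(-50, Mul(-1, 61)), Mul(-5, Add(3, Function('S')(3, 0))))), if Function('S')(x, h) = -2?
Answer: 5684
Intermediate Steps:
Mul(-49, Add(Add(-50, Mul(-1, 61)), Mul(-5, Add(3, Function('S')(3, 0))))) = Mul(-49, Add(Add(-50, Mul(-1, 61)), Mul(-5, Add(3, -2)))) = Mul(-49, Add(Add(-50, -61), Mul(-5, 1))) = Mul(-49, Add(-111, -5)) = Mul(-49, -116) = 5684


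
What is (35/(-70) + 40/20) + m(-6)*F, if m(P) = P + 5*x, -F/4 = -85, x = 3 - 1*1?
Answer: 2723/2 ≈ 1361.5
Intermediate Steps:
x = 2 (x = 3 - 1 = 2)
F = 340 (F = -4*(-85) = 340)
m(P) = 10 + P (m(P) = P + 5*2 = P + 10 = 10 + P)
(35/(-70) + 40/20) + m(-6)*F = (35/(-70) + 40/20) + (10 - 6)*340 = (35*(-1/70) + 40*(1/20)) + 4*340 = (-½ + 2) + 1360 = 3/2 + 1360 = 2723/2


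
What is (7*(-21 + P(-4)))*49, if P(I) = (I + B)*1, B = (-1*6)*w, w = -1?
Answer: -6517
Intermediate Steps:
B = 6 (B = -1*6*(-1) = -6*(-1) = 6)
P(I) = 6 + I (P(I) = (I + 6)*1 = (6 + I)*1 = 6 + I)
(7*(-21 + P(-4)))*49 = (7*(-21 + (6 - 4)))*49 = (7*(-21 + 2))*49 = (7*(-19))*49 = -133*49 = -6517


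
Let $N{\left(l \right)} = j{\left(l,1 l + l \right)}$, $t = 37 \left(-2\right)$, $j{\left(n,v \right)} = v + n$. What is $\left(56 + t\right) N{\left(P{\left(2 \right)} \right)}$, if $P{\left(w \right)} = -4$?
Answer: $216$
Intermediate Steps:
$j{\left(n,v \right)} = n + v$
$t = -74$
$N{\left(l \right)} = 3 l$ ($N{\left(l \right)} = l + \left(1 l + l\right) = l + \left(l + l\right) = l + 2 l = 3 l$)
$\left(56 + t\right) N{\left(P{\left(2 \right)} \right)} = \left(56 - 74\right) 3 \left(-4\right) = \left(-18\right) \left(-12\right) = 216$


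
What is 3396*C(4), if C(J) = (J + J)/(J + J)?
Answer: 3396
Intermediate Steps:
C(J) = 1 (C(J) = (2*J)/((2*J)) = (2*J)*(1/(2*J)) = 1)
3396*C(4) = 3396*1 = 3396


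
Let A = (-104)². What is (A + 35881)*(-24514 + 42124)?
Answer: 822334170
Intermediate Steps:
A = 10816
(A + 35881)*(-24514 + 42124) = (10816 + 35881)*(-24514 + 42124) = 46697*17610 = 822334170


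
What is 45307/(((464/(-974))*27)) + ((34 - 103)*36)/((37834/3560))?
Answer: -445090718033/118496088 ≈ -3756.2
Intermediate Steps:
45307/(((464/(-974))*27)) + ((34 - 103)*36)/((37834/3560)) = 45307/(((464*(-1/974))*27)) + (-69*36)/((37834*(1/3560))) = 45307/((-232/487*27)) - 2484/18917/1780 = 45307/(-6264/487) - 2484*1780/18917 = 45307*(-487/6264) - 4421520/18917 = -22064509/6264 - 4421520/18917 = -445090718033/118496088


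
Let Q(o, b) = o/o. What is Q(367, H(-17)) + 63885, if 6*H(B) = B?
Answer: 63886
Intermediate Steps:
H(B) = B/6
Q(o, b) = 1
Q(367, H(-17)) + 63885 = 1 + 63885 = 63886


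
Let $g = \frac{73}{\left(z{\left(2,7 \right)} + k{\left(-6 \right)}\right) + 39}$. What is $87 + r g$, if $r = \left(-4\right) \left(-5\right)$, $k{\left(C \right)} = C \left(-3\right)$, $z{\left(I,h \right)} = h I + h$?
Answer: $\frac{4123}{39} \approx 105.72$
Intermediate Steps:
$z{\left(I,h \right)} = h + I h$ ($z{\left(I,h \right)} = I h + h = h + I h$)
$k{\left(C \right)} = - 3 C$
$r = 20$
$g = \frac{73}{78}$ ($g = \frac{73}{\left(7 \left(1 + 2\right) - -18\right) + 39} = \frac{73}{\left(7 \cdot 3 + 18\right) + 39} = \frac{73}{\left(21 + 18\right) + 39} = \frac{73}{39 + 39} = \frac{73}{78} \approx 0.9359$)
$87 + r g = 87 + 20 \cdot \frac{73}{78} = 87 + \frac{730}{39} = \frac{4123}{39}$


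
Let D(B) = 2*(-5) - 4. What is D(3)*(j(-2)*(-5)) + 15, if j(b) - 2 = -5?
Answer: -195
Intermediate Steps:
D(B) = -14 (D(B) = -10 - 4 = -14)
j(b) = -3 (j(b) = 2 - 5 = -3)
D(3)*(j(-2)*(-5)) + 15 = -(-42)*(-5) + 15 = -14*15 + 15 = -210 + 15 = -195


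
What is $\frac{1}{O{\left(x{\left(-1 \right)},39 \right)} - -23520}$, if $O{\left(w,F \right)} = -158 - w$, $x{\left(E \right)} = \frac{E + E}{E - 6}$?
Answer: $\frac{7}{163532} \approx 4.2805 \cdot 10^{-5}$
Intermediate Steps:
$x{\left(E \right)} = \frac{2 E}{-6 + E}$
$\frac{1}{O{\left(x{\left(-1 \right)},39 \right)} - -23520} = \frac{1}{\left(-158 - 2 \left(-1\right) \frac{1}{-6 - 1}\right) - -23520} = \frac{1}{\left(-158 - 2 \left(-1\right) \frac{1}{-7}\right) + 23520} = \frac{1}{\left(-158 - 2 \left(-1\right) \left(- \frac{1}{7}\right)\right) + 23520} = \frac{1}{\left(-158 - \frac{2}{7}\right) + 23520} = \frac{1}{- \frac{1108}{7} + 23520} = \frac{1}{\frac{163532}{7}} = \frac{7}{163532}$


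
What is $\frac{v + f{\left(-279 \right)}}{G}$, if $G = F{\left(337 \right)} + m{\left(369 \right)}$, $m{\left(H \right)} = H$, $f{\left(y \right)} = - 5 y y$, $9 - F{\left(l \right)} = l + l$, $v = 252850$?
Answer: $\frac{136355}{296} \approx 460.66$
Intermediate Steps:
$F{\left(l \right)} = 9 - 2 l$ ($F{\left(l \right)} = 9 - \left(l + l\right) = 9 - 2 l$)
$f{\left(y \right)} = - 5 y^{2}$
$G = -296$ ($G = \left(9 - 674\right) + 369 = -665 + 369 = -296$)
$\frac{v + f{\left(-279 \right)}}{G} = \frac{252850 - 5 \left(-279\right)^{2}}{-296} = \left(252850 - 389205\right) \left(- \frac{1}{296}\right) = \left(-136355\right) \left(- \frac{1}{296}\right) = \frac{136355}{296}$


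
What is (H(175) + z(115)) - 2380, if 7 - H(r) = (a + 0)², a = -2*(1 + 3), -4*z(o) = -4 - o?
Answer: -9629/4 ≈ -2407.3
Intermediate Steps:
z(o) = 1 + o/4 (z(o) = -(-4 - o)/4 = 1 + o/4)
a = -8 (a = -2*4 = -8)
H(r) = -57 (H(r) = 7 - (-8 + 0)² = 7 - 1*(-8)² = 7 - 1*64 = 7 - 64 = -57)
(H(175) + z(115)) - 2380 = (-57 + (1 + (¼)*115)) - 2380 = (-57 + (1 + 115/4)) - 2380 = (-57 + 119/4) - 2380 = -109/4 - 2380 = -9629/4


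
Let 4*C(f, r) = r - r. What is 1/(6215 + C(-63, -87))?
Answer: 1/6215 ≈ 0.00016090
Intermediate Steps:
C(f, r) = 0 (C(f, r) = (r - r)/4 = (¼)*0 = 0)
1/(6215 + C(-63, -87)) = 1/(6215 + 0) = 1/6215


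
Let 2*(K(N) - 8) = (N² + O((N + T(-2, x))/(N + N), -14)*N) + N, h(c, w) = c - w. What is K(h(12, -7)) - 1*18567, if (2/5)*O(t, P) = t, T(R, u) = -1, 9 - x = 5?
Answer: -73431/4 ≈ -18358.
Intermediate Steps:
x = 4 (x = 9 - 1*5 = 9 - 5 = 4)
O(t, P) = 5*t/2
K(N) = 59/8 + N²/2 + 9*N/8 (K(N) = 8 + ((N² + (5*((N - 1)/(N + N))/2)*N) + N)/2 = 8 + ((N² + (5*((-1 + N)/((2*N)))/2)*N) + N)/2 = 8 + ((N² + (5*((-1 + N)*(1/(2*N)))/2)*N) + N)/2 = 8 + ((N² + (5*((-1 + N)/(2*N))/2)*N) + N)/2 = 8 + ((N² + (5*(-1 + N)/(4*N))*N) + N)/2 = 8 + ((N² + (-5/4 + 5*N/4)) + N)/2 = 8 + ((-5/4 + N² + 5*N/4) + N)/2 = 8 + (-5/4 + N² + 9*N/4)/2 = 8 + (-5/8 + N²/2 + 9*N/8) = 59/8 + N²/2 + 9*N/8)
K(h(12, -7)) - 1*18567 = (59/8 + (12 - 1*(-7))²/2 + 9*(12 - 1*(-7))/8) - 1*18567 = (59/8 + (12 + 7)²/2 + 9*(12 + 7)/8) - 18567 = (59/8 + (½)*19² + (9/8)*19) - 18567 = (59/8 + (½)*361 + 171/8) - 18567 = (59/8 + 361/2 + 171/8) - 18567 = 837/4 - 18567 = -73431/4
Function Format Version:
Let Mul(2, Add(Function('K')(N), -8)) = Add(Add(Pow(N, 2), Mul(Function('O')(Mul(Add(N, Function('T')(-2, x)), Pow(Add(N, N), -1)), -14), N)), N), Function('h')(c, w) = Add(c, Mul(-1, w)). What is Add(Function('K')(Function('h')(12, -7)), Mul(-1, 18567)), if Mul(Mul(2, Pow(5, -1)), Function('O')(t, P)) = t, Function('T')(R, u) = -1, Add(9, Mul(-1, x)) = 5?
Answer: Rational(-73431, 4) ≈ -18358.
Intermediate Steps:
x = 4 (x = Add(9, Mul(-1, 5)) = Add(9, -5) = 4)
Function('O')(t, P) = Mul(Rational(5, 2), t)
Function('K')(N) = Add(Rational(59, 8), Mul(Rational(1, 2), Pow(N, 2)), Mul(Rational(9, 8), N)) (Function('K')(N) = Add(8, Mul(Rational(1, 2), Add(Add(Pow(N, 2), Mul(Mul(Rational(5, 2), Mul(Add(N, -1), Pow(Add(N, N), -1))), N)), N))) = Add(8, Mul(Rational(1, 2), Add(Add(Pow(N, 2), Mul(Mul(Rational(5, 2), Mul(Add(-1, N), Pow(Mul(2, N), -1))), N)), N))) = Add(8, Mul(Rational(1, 2), Add(Add(Pow(N, 2), Mul(Mul(Rational(5, 2), Mul(Add(-1, N), Mul(Rational(1, 2), Pow(N, -1)))), N)), N))) = Add(8, Mul(Rational(1, 2), Add(Add(Pow(N, 2), Mul(Mul(Rational(5, 2), Mul(Rational(1, 2), Pow(N, -1), Add(-1, N))), N)), N))) = Add(8, Mul(Rational(1, 2), Add(Add(Pow(N, 2), Mul(Mul(Rational(5, 4), Pow(N, -1), Add(-1, N)), N)), N))) = Add(8, Mul(Rational(1, 2), Add(Add(Pow(N, 2), Add(Rational(-5, 4), Mul(Rational(5, 4), N))), N))) = Add(8, Mul(Rational(1, 2), Add(Add(Rational(-5, 4), Pow(N, 2), Mul(Rational(5, 4), N)), N))) = Add(8, Mul(Rational(1, 2), Add(Rational(-5, 4), Pow(N, 2), Mul(Rational(9, 4), N)))) = Add(8, Add(Rational(-5, 8), Mul(Rational(1, 2), Pow(N, 2)), Mul(Rational(9, 8), N))) = Add(Rational(59, 8), Mul(Rational(1, 2), Pow(N, 2)), Mul(Rational(9, 8), N)))
Add(Function('K')(Function('h')(12, -7)), Mul(-1, 18567)) = Add(Add(Rational(59, 8), Mul(Rational(1, 2), Pow(Add(12, Mul(-1, -7)), 2)), Mul(Rational(9, 8), Add(12, Mul(-1, -7)))), Mul(-1, 18567)) = Add(Add(Rational(59, 8), Mul(Rational(1, 2), Pow(Add(12, 7), 2)), Mul(Rational(9, 8), Add(12, 7))), -18567) = Add(Add(Rational(59, 8), Mul(Rational(1, 2), Pow(19, 2)), Mul(Rational(9, 8), 19)), -18567) = Add(Add(Rational(59, 8), Mul(Rational(1, 2), 361), Rational(171, 8)), -18567) = Add(Add(Rational(59, 8), Rational(361, 2), Rational(171, 8)), -18567) = Add(Rational(837, 4), -18567) = Rational(-73431, 4)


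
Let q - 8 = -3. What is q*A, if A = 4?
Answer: 20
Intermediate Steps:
q = 5 (q = 8 - 3 = 5)
q*A = 5*4 = 20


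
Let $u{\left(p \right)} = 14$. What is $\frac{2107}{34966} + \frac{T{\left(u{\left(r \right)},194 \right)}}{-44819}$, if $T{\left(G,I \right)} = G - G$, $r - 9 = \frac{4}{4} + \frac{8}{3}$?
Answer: $\frac{2107}{34966} \approx 0.060259$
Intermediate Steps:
$r = \frac{38}{3}$ ($r = 9 + \left(\frac{4}{4} + \frac{8}{3}\right) = 9 + \left(4 \cdot \frac{1}{4} + 8 \cdot \frac{1}{3}\right) = 9 + \left(1 + \frac{8}{3}\right) = 9 + \frac{11}{3} = \frac{38}{3} \approx 12.667$)
$T{\left(G,I \right)} = 0$
$\frac{2107}{34966} + \frac{T{\left(u{\left(r \right)},194 \right)}}{-44819} = \frac{2107}{34966} + \frac{0}{-44819} = 2107 \cdot \frac{1}{34966} + 0 \left(- \frac{1}{44819}\right) = \frac{2107}{34966} + 0 = \frac{2107}{34966}$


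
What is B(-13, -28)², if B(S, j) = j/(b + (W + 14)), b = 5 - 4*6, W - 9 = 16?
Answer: 49/25 ≈ 1.9600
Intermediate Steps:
W = 25 (W = 9 + 16 = 25)
b = -19 (b = 5 - 24 = -19)
B(S, j) = j/20 (B(S, j) = j/(-19 + (25 + 14)) = j/(-19 + 39) = j/20)
B(-13, -28)² = ((1/20)*(-28))² = (-7/5)² = 49/25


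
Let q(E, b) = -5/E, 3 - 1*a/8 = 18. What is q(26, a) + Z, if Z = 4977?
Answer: 129397/26 ≈ 4976.8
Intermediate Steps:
a = -120 (a = 24 - 8*18 = 24 - 144 = -120)
q(26, a) + Z = -5/26 + 4977 = 129397/26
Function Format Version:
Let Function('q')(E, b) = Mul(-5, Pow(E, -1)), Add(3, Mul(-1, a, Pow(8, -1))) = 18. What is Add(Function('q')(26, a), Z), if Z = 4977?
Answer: Rational(129397, 26) ≈ 4976.8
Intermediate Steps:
a = -120 (a = Add(24, Mul(-8, 18)) = Add(24, -144) = -120)
Add(Function('q')(26, a), Z) = Add(Mul(-5, Pow(26, -1)), 4977) = Add(Mul(-5, Rational(1, 26)), 4977) = Add(Rational(-5, 26), 4977) = Rational(129397, 26)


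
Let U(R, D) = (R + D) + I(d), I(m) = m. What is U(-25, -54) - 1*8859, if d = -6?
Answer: -8944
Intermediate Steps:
U(R, D) = -6 + D + R (U(R, D) = (R + D) - 6 = (D + R) - 6 = -6 + D + R)
U(-25, -54) - 1*8859 = (-6 - 54 - 25) - 1*8859 = -85 - 8859 = -8944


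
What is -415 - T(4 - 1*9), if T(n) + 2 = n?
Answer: -408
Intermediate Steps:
T(n) = -2 + n
-415 - T(4 - 1*9) = -415 - (-2 + (4 - 1*9)) = -415 - (-2 + (4 - 9)) = -415 - (-2 - 5) = -415 - 1*(-7) = -415 + 7 = -408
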